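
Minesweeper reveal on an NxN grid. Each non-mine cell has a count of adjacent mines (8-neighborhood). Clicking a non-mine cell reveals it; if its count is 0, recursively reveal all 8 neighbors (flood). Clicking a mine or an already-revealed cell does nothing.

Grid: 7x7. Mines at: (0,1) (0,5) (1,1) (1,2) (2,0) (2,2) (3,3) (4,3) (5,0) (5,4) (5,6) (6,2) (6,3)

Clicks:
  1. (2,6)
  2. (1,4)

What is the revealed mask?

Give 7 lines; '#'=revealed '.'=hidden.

Answer: .......
....###
....###
....###
....###
.......
.......

Derivation:
Click 1 (2,6) count=0: revealed 12 new [(1,4) (1,5) (1,6) (2,4) (2,5) (2,6) (3,4) (3,5) (3,6) (4,4) (4,5) (4,6)] -> total=12
Click 2 (1,4) count=1: revealed 0 new [(none)] -> total=12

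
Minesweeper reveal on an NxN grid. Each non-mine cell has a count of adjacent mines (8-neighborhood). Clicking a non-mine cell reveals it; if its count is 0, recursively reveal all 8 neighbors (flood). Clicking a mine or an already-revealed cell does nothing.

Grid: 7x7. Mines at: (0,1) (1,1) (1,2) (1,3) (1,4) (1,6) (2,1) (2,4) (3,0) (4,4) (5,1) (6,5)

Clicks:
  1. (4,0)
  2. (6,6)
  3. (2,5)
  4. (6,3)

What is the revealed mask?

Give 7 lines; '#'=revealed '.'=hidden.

Answer: .......
.......
.....#.
.......
#......
..###..
..###.#

Derivation:
Click 1 (4,0) count=2: revealed 1 new [(4,0)] -> total=1
Click 2 (6,6) count=1: revealed 1 new [(6,6)] -> total=2
Click 3 (2,5) count=3: revealed 1 new [(2,5)] -> total=3
Click 4 (6,3) count=0: revealed 6 new [(5,2) (5,3) (5,4) (6,2) (6,3) (6,4)] -> total=9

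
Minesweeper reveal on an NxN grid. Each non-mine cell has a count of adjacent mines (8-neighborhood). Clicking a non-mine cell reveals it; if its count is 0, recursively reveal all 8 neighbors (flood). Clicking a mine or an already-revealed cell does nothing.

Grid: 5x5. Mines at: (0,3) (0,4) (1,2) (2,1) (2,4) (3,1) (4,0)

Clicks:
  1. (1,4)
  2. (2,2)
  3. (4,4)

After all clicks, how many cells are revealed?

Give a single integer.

Click 1 (1,4) count=3: revealed 1 new [(1,4)] -> total=1
Click 2 (2,2) count=3: revealed 1 new [(2,2)] -> total=2
Click 3 (4,4) count=0: revealed 6 new [(3,2) (3,3) (3,4) (4,2) (4,3) (4,4)] -> total=8

Answer: 8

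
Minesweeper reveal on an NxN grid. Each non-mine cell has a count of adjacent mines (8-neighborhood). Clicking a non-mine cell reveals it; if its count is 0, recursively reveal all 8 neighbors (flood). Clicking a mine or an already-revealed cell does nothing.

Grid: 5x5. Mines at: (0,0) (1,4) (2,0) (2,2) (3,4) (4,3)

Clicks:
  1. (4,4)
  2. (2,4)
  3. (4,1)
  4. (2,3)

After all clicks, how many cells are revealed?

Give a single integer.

Click 1 (4,4) count=2: revealed 1 new [(4,4)] -> total=1
Click 2 (2,4) count=2: revealed 1 new [(2,4)] -> total=2
Click 3 (4,1) count=0: revealed 6 new [(3,0) (3,1) (3,2) (4,0) (4,1) (4,2)] -> total=8
Click 4 (2,3) count=3: revealed 1 new [(2,3)] -> total=9

Answer: 9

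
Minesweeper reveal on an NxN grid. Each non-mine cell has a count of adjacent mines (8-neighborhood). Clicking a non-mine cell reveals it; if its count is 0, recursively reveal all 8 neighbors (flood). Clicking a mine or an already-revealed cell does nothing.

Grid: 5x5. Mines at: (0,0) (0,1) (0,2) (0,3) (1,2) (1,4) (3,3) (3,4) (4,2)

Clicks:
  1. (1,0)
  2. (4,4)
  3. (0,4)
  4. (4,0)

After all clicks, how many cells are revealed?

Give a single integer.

Answer: 10

Derivation:
Click 1 (1,0) count=2: revealed 1 new [(1,0)] -> total=1
Click 2 (4,4) count=2: revealed 1 new [(4,4)] -> total=2
Click 3 (0,4) count=2: revealed 1 new [(0,4)] -> total=3
Click 4 (4,0) count=0: revealed 7 new [(1,1) (2,0) (2,1) (3,0) (3,1) (4,0) (4,1)] -> total=10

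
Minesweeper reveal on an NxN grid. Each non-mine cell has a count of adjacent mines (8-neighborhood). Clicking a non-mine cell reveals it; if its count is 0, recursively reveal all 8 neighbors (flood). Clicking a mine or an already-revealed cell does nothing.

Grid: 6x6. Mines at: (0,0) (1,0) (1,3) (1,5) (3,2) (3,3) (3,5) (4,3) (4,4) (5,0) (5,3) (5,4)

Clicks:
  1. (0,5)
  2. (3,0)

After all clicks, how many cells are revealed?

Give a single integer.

Click 1 (0,5) count=1: revealed 1 new [(0,5)] -> total=1
Click 2 (3,0) count=0: revealed 6 new [(2,0) (2,1) (3,0) (3,1) (4,0) (4,1)] -> total=7

Answer: 7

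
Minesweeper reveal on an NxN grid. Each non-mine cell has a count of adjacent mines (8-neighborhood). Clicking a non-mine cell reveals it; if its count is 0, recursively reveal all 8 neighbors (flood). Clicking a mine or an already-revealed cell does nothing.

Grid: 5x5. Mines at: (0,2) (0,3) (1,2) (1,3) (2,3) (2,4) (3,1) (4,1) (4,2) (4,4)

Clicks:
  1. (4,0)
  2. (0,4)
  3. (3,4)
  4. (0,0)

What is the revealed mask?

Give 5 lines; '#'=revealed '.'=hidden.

Answer: ##..#
##...
##...
....#
#....

Derivation:
Click 1 (4,0) count=2: revealed 1 new [(4,0)] -> total=1
Click 2 (0,4) count=2: revealed 1 new [(0,4)] -> total=2
Click 3 (3,4) count=3: revealed 1 new [(3,4)] -> total=3
Click 4 (0,0) count=0: revealed 6 new [(0,0) (0,1) (1,0) (1,1) (2,0) (2,1)] -> total=9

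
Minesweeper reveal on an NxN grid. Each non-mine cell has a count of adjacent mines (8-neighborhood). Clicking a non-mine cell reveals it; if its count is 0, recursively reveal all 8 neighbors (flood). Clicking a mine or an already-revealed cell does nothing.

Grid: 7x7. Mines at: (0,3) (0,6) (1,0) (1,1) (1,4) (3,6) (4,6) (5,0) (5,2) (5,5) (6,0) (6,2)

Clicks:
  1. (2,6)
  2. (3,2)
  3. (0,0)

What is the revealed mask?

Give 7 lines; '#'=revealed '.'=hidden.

Click 1 (2,6) count=1: revealed 1 new [(2,6)] -> total=1
Click 2 (3,2) count=0: revealed 18 new [(2,0) (2,1) (2,2) (2,3) (2,4) (2,5) (3,0) (3,1) (3,2) (3,3) (3,4) (3,5) (4,0) (4,1) (4,2) (4,3) (4,4) (4,5)] -> total=19
Click 3 (0,0) count=2: revealed 1 new [(0,0)] -> total=20

Answer: #......
.......
#######
######.
######.
.......
.......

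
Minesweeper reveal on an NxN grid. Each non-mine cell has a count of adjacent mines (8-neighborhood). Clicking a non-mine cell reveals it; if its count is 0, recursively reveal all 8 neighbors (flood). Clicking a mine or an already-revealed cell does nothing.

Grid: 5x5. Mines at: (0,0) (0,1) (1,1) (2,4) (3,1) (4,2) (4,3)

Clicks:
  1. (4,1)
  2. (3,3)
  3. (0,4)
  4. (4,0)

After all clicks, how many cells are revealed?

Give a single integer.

Answer: 9

Derivation:
Click 1 (4,1) count=2: revealed 1 new [(4,1)] -> total=1
Click 2 (3,3) count=3: revealed 1 new [(3,3)] -> total=2
Click 3 (0,4) count=0: revealed 6 new [(0,2) (0,3) (0,4) (1,2) (1,3) (1,4)] -> total=8
Click 4 (4,0) count=1: revealed 1 new [(4,0)] -> total=9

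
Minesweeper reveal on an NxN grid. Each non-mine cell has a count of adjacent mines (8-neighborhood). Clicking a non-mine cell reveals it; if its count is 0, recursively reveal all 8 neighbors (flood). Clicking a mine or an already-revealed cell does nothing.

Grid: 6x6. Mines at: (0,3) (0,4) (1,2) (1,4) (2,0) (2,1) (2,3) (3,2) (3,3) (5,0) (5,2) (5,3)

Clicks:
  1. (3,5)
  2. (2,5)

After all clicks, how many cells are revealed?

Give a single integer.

Answer: 8

Derivation:
Click 1 (3,5) count=0: revealed 8 new [(2,4) (2,5) (3,4) (3,5) (4,4) (4,5) (5,4) (5,5)] -> total=8
Click 2 (2,5) count=1: revealed 0 new [(none)] -> total=8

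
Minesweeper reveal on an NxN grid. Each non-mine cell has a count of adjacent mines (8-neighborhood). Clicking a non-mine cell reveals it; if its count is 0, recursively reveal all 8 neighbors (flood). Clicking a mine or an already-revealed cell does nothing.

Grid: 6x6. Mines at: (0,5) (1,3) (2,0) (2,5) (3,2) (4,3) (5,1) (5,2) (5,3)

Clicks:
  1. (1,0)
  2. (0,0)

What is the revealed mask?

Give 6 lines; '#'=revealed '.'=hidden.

Click 1 (1,0) count=1: revealed 1 new [(1,0)] -> total=1
Click 2 (0,0) count=0: revealed 5 new [(0,0) (0,1) (0,2) (1,1) (1,2)] -> total=6

Answer: ###...
###...
......
......
......
......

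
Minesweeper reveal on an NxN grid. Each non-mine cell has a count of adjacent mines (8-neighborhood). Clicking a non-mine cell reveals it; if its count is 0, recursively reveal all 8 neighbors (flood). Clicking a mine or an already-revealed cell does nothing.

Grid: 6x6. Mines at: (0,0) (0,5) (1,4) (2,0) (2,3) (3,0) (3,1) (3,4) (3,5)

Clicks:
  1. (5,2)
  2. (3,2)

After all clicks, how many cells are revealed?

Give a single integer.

Answer: 13

Derivation:
Click 1 (5,2) count=0: revealed 12 new [(4,0) (4,1) (4,2) (4,3) (4,4) (4,5) (5,0) (5,1) (5,2) (5,3) (5,4) (5,5)] -> total=12
Click 2 (3,2) count=2: revealed 1 new [(3,2)] -> total=13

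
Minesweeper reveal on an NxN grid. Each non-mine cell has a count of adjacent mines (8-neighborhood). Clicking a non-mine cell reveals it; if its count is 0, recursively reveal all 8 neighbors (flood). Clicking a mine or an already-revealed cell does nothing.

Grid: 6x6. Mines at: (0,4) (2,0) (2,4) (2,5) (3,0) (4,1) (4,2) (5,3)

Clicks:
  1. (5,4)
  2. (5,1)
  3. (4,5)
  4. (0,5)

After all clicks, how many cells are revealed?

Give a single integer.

Answer: 8

Derivation:
Click 1 (5,4) count=1: revealed 1 new [(5,4)] -> total=1
Click 2 (5,1) count=2: revealed 1 new [(5,1)] -> total=2
Click 3 (4,5) count=0: revealed 5 new [(3,4) (3,5) (4,4) (4,5) (5,5)] -> total=7
Click 4 (0,5) count=1: revealed 1 new [(0,5)] -> total=8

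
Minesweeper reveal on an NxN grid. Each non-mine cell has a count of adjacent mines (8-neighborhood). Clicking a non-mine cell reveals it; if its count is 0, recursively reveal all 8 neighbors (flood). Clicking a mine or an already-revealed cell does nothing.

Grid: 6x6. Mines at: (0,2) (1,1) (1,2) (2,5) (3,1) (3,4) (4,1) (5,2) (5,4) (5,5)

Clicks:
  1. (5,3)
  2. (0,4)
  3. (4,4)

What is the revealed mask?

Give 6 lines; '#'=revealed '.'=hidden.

Answer: ...###
...###
......
......
....#.
...#..

Derivation:
Click 1 (5,3) count=2: revealed 1 new [(5,3)] -> total=1
Click 2 (0,4) count=0: revealed 6 new [(0,3) (0,4) (0,5) (1,3) (1,4) (1,5)] -> total=7
Click 3 (4,4) count=3: revealed 1 new [(4,4)] -> total=8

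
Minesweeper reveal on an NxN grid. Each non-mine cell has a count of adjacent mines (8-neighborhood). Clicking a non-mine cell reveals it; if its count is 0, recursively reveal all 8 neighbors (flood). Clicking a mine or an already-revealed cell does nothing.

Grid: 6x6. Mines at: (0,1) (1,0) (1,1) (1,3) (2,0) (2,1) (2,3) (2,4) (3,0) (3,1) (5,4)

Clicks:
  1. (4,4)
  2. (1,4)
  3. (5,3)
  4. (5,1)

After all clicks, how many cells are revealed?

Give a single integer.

Click 1 (4,4) count=1: revealed 1 new [(4,4)] -> total=1
Click 2 (1,4) count=3: revealed 1 new [(1,4)] -> total=2
Click 3 (5,3) count=1: revealed 1 new [(5,3)] -> total=3
Click 4 (5,1) count=0: revealed 7 new [(4,0) (4,1) (4,2) (4,3) (5,0) (5,1) (5,2)] -> total=10

Answer: 10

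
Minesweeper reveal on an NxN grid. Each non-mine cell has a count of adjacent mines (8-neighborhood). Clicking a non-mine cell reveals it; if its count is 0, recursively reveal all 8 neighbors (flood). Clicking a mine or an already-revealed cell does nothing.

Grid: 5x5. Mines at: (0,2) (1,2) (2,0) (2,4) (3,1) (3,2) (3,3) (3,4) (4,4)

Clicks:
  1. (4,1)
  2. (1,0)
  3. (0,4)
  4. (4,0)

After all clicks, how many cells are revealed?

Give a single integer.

Answer: 7

Derivation:
Click 1 (4,1) count=2: revealed 1 new [(4,1)] -> total=1
Click 2 (1,0) count=1: revealed 1 new [(1,0)] -> total=2
Click 3 (0,4) count=0: revealed 4 new [(0,3) (0,4) (1,3) (1,4)] -> total=6
Click 4 (4,0) count=1: revealed 1 new [(4,0)] -> total=7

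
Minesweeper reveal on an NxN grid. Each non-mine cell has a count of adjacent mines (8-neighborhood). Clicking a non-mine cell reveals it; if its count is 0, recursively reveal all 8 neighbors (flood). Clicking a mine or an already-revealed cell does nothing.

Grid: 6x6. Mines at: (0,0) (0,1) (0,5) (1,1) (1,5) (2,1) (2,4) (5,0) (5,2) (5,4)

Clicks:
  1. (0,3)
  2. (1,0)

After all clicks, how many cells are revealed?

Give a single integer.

Click 1 (0,3) count=0: revealed 6 new [(0,2) (0,3) (0,4) (1,2) (1,3) (1,4)] -> total=6
Click 2 (1,0) count=4: revealed 1 new [(1,0)] -> total=7

Answer: 7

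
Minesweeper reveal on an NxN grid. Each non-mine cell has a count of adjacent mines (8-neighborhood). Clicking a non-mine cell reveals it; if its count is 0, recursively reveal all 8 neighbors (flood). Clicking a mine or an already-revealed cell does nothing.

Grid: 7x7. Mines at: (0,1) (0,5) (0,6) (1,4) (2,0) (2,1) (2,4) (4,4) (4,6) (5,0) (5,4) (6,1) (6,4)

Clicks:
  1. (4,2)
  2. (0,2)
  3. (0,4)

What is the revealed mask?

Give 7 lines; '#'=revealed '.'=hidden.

Click 1 (4,2) count=0: revealed 9 new [(3,1) (3,2) (3,3) (4,1) (4,2) (4,3) (5,1) (5,2) (5,3)] -> total=9
Click 2 (0,2) count=1: revealed 1 new [(0,2)] -> total=10
Click 3 (0,4) count=2: revealed 1 new [(0,4)] -> total=11

Answer: ..#.#..
.......
.......
.###...
.###...
.###...
.......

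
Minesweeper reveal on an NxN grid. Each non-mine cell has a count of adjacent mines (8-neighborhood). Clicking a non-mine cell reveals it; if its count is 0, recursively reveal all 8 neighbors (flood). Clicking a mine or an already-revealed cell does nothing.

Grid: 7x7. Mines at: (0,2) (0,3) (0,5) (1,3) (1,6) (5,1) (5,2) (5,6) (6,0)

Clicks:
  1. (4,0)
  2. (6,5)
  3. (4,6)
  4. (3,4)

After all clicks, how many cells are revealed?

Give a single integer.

Answer: 32

Derivation:
Click 1 (4,0) count=1: revealed 1 new [(4,0)] -> total=1
Click 2 (6,5) count=1: revealed 1 new [(6,5)] -> total=2
Click 3 (4,6) count=1: revealed 1 new [(4,6)] -> total=3
Click 4 (3,4) count=0: revealed 29 new [(0,0) (0,1) (1,0) (1,1) (1,2) (2,0) (2,1) (2,2) (2,3) (2,4) (2,5) (2,6) (3,0) (3,1) (3,2) (3,3) (3,4) (3,5) (3,6) (4,1) (4,2) (4,3) (4,4) (4,5) (5,3) (5,4) (5,5) (6,3) (6,4)] -> total=32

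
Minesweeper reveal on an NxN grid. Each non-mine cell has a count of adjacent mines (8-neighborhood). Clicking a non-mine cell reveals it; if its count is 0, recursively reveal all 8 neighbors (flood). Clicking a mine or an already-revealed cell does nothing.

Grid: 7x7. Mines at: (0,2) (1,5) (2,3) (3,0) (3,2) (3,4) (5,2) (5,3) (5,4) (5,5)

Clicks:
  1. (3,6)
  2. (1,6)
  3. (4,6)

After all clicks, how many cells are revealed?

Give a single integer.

Click 1 (3,6) count=0: revealed 6 new [(2,5) (2,6) (3,5) (3,6) (4,5) (4,6)] -> total=6
Click 2 (1,6) count=1: revealed 1 new [(1,6)] -> total=7
Click 3 (4,6) count=1: revealed 0 new [(none)] -> total=7

Answer: 7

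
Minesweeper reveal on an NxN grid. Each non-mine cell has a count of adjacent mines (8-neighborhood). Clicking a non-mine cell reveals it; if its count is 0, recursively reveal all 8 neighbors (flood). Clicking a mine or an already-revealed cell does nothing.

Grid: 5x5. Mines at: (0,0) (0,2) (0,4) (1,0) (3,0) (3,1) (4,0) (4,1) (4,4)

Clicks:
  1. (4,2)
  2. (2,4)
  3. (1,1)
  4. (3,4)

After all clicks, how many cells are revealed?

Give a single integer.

Click 1 (4,2) count=2: revealed 1 new [(4,2)] -> total=1
Click 2 (2,4) count=0: revealed 9 new [(1,2) (1,3) (1,4) (2,2) (2,3) (2,4) (3,2) (3,3) (3,4)] -> total=10
Click 3 (1,1) count=3: revealed 1 new [(1,1)] -> total=11
Click 4 (3,4) count=1: revealed 0 new [(none)] -> total=11

Answer: 11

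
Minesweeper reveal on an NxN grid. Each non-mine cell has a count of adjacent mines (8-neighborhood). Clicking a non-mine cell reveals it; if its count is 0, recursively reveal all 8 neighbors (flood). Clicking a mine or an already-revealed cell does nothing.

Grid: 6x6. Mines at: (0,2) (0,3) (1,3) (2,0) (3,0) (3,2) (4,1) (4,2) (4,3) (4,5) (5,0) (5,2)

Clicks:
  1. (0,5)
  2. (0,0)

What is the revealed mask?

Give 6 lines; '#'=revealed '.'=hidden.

Click 1 (0,5) count=0: revealed 8 new [(0,4) (0,5) (1,4) (1,5) (2,4) (2,5) (3,4) (3,5)] -> total=8
Click 2 (0,0) count=0: revealed 4 new [(0,0) (0,1) (1,0) (1,1)] -> total=12

Answer: ##..##
##..##
....##
....##
......
......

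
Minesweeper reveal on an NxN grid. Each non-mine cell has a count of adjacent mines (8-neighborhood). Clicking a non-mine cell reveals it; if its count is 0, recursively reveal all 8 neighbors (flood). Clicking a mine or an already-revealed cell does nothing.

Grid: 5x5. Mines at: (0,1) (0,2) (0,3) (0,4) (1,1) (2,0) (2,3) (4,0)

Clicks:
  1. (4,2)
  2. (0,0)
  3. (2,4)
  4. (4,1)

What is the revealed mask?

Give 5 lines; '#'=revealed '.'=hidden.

Click 1 (4,2) count=0: revealed 8 new [(3,1) (3,2) (3,3) (3,4) (4,1) (4,2) (4,3) (4,4)] -> total=8
Click 2 (0,0) count=2: revealed 1 new [(0,0)] -> total=9
Click 3 (2,4) count=1: revealed 1 new [(2,4)] -> total=10
Click 4 (4,1) count=1: revealed 0 new [(none)] -> total=10

Answer: #....
.....
....#
.####
.####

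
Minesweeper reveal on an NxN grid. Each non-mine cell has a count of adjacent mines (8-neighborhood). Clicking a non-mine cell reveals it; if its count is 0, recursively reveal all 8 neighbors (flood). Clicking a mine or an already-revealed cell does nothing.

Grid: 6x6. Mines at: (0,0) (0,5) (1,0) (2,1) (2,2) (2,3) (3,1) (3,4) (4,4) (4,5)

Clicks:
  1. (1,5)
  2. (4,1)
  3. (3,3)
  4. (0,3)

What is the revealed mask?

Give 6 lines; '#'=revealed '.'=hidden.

Answer: .####.
.#####
......
...#..
.#....
......

Derivation:
Click 1 (1,5) count=1: revealed 1 new [(1,5)] -> total=1
Click 2 (4,1) count=1: revealed 1 new [(4,1)] -> total=2
Click 3 (3,3) count=4: revealed 1 new [(3,3)] -> total=3
Click 4 (0,3) count=0: revealed 8 new [(0,1) (0,2) (0,3) (0,4) (1,1) (1,2) (1,3) (1,4)] -> total=11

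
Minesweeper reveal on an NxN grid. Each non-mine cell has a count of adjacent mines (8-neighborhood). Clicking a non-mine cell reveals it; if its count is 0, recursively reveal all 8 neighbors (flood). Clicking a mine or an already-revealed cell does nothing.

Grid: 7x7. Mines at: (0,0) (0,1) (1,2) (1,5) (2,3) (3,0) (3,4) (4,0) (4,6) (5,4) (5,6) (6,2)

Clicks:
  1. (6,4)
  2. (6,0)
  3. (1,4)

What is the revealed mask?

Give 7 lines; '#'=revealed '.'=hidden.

Answer: .......
....#..
.......
.......
.......
##.....
##..#..

Derivation:
Click 1 (6,4) count=1: revealed 1 new [(6,4)] -> total=1
Click 2 (6,0) count=0: revealed 4 new [(5,0) (5,1) (6,0) (6,1)] -> total=5
Click 3 (1,4) count=2: revealed 1 new [(1,4)] -> total=6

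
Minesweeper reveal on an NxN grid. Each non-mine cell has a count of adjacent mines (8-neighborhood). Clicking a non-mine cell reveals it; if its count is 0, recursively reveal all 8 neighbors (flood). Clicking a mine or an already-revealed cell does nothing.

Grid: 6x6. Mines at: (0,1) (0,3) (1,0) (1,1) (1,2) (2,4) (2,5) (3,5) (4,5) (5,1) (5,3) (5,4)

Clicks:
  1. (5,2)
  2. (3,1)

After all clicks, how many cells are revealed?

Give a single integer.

Click 1 (5,2) count=2: revealed 1 new [(5,2)] -> total=1
Click 2 (3,1) count=0: revealed 12 new [(2,0) (2,1) (2,2) (2,3) (3,0) (3,1) (3,2) (3,3) (4,0) (4,1) (4,2) (4,3)] -> total=13

Answer: 13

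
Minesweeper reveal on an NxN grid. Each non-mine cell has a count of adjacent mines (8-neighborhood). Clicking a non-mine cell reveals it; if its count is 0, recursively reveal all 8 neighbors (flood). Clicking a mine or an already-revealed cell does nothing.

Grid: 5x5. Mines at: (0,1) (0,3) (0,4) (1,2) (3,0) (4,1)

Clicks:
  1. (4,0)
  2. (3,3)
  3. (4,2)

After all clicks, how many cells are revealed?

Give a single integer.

Answer: 12

Derivation:
Click 1 (4,0) count=2: revealed 1 new [(4,0)] -> total=1
Click 2 (3,3) count=0: revealed 11 new [(1,3) (1,4) (2,2) (2,3) (2,4) (3,2) (3,3) (3,4) (4,2) (4,3) (4,4)] -> total=12
Click 3 (4,2) count=1: revealed 0 new [(none)] -> total=12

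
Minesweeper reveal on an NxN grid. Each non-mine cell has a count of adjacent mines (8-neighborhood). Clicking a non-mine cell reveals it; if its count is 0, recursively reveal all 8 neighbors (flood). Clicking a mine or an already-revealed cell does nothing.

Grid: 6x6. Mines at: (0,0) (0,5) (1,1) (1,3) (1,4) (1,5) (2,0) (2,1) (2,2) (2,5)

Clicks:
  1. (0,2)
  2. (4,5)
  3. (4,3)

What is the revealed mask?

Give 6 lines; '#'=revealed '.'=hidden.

Answer: ..#...
......
......
######
######
######

Derivation:
Click 1 (0,2) count=2: revealed 1 new [(0,2)] -> total=1
Click 2 (4,5) count=0: revealed 18 new [(3,0) (3,1) (3,2) (3,3) (3,4) (3,5) (4,0) (4,1) (4,2) (4,3) (4,4) (4,5) (5,0) (5,1) (5,2) (5,3) (5,4) (5,5)] -> total=19
Click 3 (4,3) count=0: revealed 0 new [(none)] -> total=19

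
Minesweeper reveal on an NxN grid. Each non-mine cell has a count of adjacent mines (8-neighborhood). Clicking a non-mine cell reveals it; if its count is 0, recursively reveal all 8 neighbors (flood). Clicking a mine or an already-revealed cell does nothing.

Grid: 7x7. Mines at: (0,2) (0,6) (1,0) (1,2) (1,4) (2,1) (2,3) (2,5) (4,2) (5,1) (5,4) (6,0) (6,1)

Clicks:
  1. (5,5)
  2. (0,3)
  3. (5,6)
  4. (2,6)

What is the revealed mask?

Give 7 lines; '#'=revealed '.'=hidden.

Answer: ...#...
.......
......#
.....##
.....##
.....##
.....##

Derivation:
Click 1 (5,5) count=1: revealed 1 new [(5,5)] -> total=1
Click 2 (0,3) count=3: revealed 1 new [(0,3)] -> total=2
Click 3 (5,6) count=0: revealed 7 new [(3,5) (3,6) (4,5) (4,6) (5,6) (6,5) (6,6)] -> total=9
Click 4 (2,6) count=1: revealed 1 new [(2,6)] -> total=10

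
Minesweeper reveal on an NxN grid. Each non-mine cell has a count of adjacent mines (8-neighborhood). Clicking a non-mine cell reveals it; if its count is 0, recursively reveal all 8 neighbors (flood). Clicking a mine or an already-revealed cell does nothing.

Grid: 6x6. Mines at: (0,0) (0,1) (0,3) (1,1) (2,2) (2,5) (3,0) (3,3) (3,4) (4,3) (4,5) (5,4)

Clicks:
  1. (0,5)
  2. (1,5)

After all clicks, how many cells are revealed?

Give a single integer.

Answer: 4

Derivation:
Click 1 (0,5) count=0: revealed 4 new [(0,4) (0,5) (1,4) (1,5)] -> total=4
Click 2 (1,5) count=1: revealed 0 new [(none)] -> total=4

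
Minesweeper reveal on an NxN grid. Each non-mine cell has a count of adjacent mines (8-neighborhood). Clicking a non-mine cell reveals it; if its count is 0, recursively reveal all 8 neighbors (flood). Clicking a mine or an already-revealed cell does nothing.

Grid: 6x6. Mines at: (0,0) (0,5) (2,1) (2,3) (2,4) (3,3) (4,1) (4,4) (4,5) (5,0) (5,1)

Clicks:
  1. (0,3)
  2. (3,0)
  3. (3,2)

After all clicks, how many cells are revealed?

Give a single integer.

Answer: 10

Derivation:
Click 1 (0,3) count=0: revealed 8 new [(0,1) (0,2) (0,3) (0,4) (1,1) (1,2) (1,3) (1,4)] -> total=8
Click 2 (3,0) count=2: revealed 1 new [(3,0)] -> total=9
Click 3 (3,2) count=4: revealed 1 new [(3,2)] -> total=10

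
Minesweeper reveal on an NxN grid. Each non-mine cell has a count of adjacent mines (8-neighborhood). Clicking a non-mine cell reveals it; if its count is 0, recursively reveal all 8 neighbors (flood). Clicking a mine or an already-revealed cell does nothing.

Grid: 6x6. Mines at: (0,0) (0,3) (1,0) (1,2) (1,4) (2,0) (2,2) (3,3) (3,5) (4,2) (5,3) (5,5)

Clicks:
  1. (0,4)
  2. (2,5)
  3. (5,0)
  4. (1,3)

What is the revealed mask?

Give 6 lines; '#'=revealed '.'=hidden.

Click 1 (0,4) count=2: revealed 1 new [(0,4)] -> total=1
Click 2 (2,5) count=2: revealed 1 new [(2,5)] -> total=2
Click 3 (5,0) count=0: revealed 6 new [(3,0) (3,1) (4,0) (4,1) (5,0) (5,1)] -> total=8
Click 4 (1,3) count=4: revealed 1 new [(1,3)] -> total=9

Answer: ....#.
...#..
.....#
##....
##....
##....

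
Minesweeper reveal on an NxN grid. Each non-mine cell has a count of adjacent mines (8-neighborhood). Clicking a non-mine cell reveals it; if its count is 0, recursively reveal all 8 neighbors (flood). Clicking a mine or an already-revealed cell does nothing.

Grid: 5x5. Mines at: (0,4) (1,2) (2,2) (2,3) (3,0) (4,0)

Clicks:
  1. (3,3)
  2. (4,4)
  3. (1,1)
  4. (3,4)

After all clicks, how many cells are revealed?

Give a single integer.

Click 1 (3,3) count=2: revealed 1 new [(3,3)] -> total=1
Click 2 (4,4) count=0: revealed 7 new [(3,1) (3,2) (3,4) (4,1) (4,2) (4,3) (4,4)] -> total=8
Click 3 (1,1) count=2: revealed 1 new [(1,1)] -> total=9
Click 4 (3,4) count=1: revealed 0 new [(none)] -> total=9

Answer: 9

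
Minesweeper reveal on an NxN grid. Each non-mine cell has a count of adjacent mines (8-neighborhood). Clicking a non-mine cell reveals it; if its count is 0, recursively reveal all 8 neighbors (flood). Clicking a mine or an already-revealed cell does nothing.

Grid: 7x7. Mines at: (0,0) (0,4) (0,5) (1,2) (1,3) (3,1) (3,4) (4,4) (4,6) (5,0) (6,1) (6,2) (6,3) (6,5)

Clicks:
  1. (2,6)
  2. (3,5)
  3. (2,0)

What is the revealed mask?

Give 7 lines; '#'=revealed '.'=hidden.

Click 1 (2,6) count=0: revealed 6 new [(1,5) (1,6) (2,5) (2,6) (3,5) (3,6)] -> total=6
Click 2 (3,5) count=3: revealed 0 new [(none)] -> total=6
Click 3 (2,0) count=1: revealed 1 new [(2,0)] -> total=7

Answer: .......
.....##
#....##
.....##
.......
.......
.......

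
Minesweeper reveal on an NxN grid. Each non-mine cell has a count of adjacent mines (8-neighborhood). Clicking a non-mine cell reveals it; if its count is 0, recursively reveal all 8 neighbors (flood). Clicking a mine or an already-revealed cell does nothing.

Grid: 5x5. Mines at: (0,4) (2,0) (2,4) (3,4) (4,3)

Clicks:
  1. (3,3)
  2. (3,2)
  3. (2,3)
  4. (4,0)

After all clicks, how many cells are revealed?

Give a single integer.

Click 1 (3,3) count=3: revealed 1 new [(3,3)] -> total=1
Click 2 (3,2) count=1: revealed 1 new [(3,2)] -> total=2
Click 3 (2,3) count=2: revealed 1 new [(2,3)] -> total=3
Click 4 (4,0) count=0: revealed 5 new [(3,0) (3,1) (4,0) (4,1) (4,2)] -> total=8

Answer: 8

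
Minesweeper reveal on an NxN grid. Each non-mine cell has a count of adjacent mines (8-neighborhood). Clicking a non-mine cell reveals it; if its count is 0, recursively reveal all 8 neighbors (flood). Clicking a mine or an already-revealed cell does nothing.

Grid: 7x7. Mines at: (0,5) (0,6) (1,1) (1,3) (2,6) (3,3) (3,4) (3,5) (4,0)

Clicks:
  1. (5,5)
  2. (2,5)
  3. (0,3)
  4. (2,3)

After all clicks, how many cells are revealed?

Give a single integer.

Answer: 23

Derivation:
Click 1 (5,5) count=0: revealed 20 new [(4,1) (4,2) (4,3) (4,4) (4,5) (4,6) (5,0) (5,1) (5,2) (5,3) (5,4) (5,5) (5,6) (6,0) (6,1) (6,2) (6,3) (6,4) (6,5) (6,6)] -> total=20
Click 2 (2,5) count=3: revealed 1 new [(2,5)] -> total=21
Click 3 (0,3) count=1: revealed 1 new [(0,3)] -> total=22
Click 4 (2,3) count=3: revealed 1 new [(2,3)] -> total=23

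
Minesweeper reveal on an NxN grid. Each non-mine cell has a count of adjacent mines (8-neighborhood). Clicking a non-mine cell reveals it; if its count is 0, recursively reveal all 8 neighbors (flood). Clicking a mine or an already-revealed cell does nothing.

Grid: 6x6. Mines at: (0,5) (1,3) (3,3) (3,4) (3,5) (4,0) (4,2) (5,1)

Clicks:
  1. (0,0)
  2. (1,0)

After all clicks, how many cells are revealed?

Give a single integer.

Answer: 12

Derivation:
Click 1 (0,0) count=0: revealed 12 new [(0,0) (0,1) (0,2) (1,0) (1,1) (1,2) (2,0) (2,1) (2,2) (3,0) (3,1) (3,2)] -> total=12
Click 2 (1,0) count=0: revealed 0 new [(none)] -> total=12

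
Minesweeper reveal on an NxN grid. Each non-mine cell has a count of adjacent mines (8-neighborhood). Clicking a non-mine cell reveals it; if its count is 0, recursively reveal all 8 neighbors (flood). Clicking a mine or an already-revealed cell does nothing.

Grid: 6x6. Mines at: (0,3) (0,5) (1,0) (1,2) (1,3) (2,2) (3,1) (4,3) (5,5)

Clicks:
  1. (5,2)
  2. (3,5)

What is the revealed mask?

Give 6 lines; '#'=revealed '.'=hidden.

Click 1 (5,2) count=1: revealed 1 new [(5,2)] -> total=1
Click 2 (3,5) count=0: revealed 8 new [(1,4) (1,5) (2,4) (2,5) (3,4) (3,5) (4,4) (4,5)] -> total=9

Answer: ......
....##
....##
....##
....##
..#...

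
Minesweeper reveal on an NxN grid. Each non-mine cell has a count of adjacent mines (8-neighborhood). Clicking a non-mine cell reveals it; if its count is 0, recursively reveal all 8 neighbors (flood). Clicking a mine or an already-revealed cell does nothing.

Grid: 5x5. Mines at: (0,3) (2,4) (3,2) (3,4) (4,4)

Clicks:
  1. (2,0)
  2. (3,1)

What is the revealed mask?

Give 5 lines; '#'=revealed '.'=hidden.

Click 1 (2,0) count=0: revealed 13 new [(0,0) (0,1) (0,2) (1,0) (1,1) (1,2) (2,0) (2,1) (2,2) (3,0) (3,1) (4,0) (4,1)] -> total=13
Click 2 (3,1) count=1: revealed 0 new [(none)] -> total=13

Answer: ###..
###..
###..
##...
##...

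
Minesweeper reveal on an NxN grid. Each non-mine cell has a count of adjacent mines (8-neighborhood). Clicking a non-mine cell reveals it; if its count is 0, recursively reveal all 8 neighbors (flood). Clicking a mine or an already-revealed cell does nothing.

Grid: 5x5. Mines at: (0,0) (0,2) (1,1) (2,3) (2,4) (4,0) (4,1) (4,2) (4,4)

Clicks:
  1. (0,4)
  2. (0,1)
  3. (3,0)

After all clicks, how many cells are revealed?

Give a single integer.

Answer: 6

Derivation:
Click 1 (0,4) count=0: revealed 4 new [(0,3) (0,4) (1,3) (1,4)] -> total=4
Click 2 (0,1) count=3: revealed 1 new [(0,1)] -> total=5
Click 3 (3,0) count=2: revealed 1 new [(3,0)] -> total=6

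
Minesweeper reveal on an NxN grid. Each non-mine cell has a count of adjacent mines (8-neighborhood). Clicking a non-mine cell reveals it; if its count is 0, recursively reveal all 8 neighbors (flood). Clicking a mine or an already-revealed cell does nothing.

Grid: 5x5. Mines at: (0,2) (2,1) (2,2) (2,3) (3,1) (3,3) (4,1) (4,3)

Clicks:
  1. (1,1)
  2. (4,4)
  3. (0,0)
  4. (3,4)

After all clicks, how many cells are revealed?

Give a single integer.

Answer: 6

Derivation:
Click 1 (1,1) count=3: revealed 1 new [(1,1)] -> total=1
Click 2 (4,4) count=2: revealed 1 new [(4,4)] -> total=2
Click 3 (0,0) count=0: revealed 3 new [(0,0) (0,1) (1,0)] -> total=5
Click 4 (3,4) count=3: revealed 1 new [(3,4)] -> total=6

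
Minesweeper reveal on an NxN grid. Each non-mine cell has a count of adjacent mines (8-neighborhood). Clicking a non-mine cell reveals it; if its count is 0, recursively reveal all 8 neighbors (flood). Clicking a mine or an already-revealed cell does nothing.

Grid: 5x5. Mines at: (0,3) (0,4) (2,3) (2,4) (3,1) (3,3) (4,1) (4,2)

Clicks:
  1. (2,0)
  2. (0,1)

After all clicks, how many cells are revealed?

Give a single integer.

Answer: 9

Derivation:
Click 1 (2,0) count=1: revealed 1 new [(2,0)] -> total=1
Click 2 (0,1) count=0: revealed 8 new [(0,0) (0,1) (0,2) (1,0) (1,1) (1,2) (2,1) (2,2)] -> total=9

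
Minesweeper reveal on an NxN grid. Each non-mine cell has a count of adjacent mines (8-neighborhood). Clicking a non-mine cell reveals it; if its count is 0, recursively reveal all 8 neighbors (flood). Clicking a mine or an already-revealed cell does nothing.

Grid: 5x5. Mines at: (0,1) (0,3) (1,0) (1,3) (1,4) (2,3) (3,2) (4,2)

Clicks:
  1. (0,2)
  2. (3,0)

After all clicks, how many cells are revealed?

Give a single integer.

Answer: 7

Derivation:
Click 1 (0,2) count=3: revealed 1 new [(0,2)] -> total=1
Click 2 (3,0) count=0: revealed 6 new [(2,0) (2,1) (3,0) (3,1) (4,0) (4,1)] -> total=7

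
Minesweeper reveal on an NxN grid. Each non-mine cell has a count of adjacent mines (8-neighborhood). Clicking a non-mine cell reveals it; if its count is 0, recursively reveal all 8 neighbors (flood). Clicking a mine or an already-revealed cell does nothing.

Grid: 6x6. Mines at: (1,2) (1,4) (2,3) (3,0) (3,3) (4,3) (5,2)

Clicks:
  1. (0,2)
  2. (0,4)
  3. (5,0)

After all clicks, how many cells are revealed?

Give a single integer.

Click 1 (0,2) count=1: revealed 1 new [(0,2)] -> total=1
Click 2 (0,4) count=1: revealed 1 new [(0,4)] -> total=2
Click 3 (5,0) count=0: revealed 4 new [(4,0) (4,1) (5,0) (5,1)] -> total=6

Answer: 6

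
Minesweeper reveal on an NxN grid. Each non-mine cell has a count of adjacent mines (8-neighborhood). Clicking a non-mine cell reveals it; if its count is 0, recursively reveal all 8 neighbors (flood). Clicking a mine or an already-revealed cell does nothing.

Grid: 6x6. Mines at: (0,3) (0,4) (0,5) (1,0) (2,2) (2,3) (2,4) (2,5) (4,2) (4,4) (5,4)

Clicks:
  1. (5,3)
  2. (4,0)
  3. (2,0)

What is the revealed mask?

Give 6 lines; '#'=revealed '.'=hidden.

Click 1 (5,3) count=3: revealed 1 new [(5,3)] -> total=1
Click 2 (4,0) count=0: revealed 8 new [(2,0) (2,1) (3,0) (3,1) (4,0) (4,1) (5,0) (5,1)] -> total=9
Click 3 (2,0) count=1: revealed 0 new [(none)] -> total=9

Answer: ......
......
##....
##....
##....
##.#..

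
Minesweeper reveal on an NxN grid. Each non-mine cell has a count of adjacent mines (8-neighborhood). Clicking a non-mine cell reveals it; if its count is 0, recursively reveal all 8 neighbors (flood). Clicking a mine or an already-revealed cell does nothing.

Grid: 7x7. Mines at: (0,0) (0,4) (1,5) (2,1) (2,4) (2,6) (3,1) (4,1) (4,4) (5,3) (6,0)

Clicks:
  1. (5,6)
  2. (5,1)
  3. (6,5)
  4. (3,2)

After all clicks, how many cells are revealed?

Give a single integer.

Click 1 (5,6) count=0: revealed 10 new [(3,5) (3,6) (4,5) (4,6) (5,4) (5,5) (5,6) (6,4) (6,5) (6,6)] -> total=10
Click 2 (5,1) count=2: revealed 1 new [(5,1)] -> total=11
Click 3 (6,5) count=0: revealed 0 new [(none)] -> total=11
Click 4 (3,2) count=3: revealed 1 new [(3,2)] -> total=12

Answer: 12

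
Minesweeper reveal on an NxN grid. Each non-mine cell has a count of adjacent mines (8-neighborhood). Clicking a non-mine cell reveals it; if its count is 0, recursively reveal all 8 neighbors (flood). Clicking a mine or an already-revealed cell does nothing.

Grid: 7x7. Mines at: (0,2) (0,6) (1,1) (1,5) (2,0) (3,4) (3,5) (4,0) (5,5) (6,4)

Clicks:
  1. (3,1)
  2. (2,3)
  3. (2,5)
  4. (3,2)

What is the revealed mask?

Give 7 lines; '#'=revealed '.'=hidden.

Click 1 (3,1) count=2: revealed 1 new [(3,1)] -> total=1
Click 2 (2,3) count=1: revealed 1 new [(2,3)] -> total=2
Click 3 (2,5) count=3: revealed 1 new [(2,5)] -> total=3
Click 4 (3,2) count=0: revealed 15 new [(2,1) (2,2) (3,2) (3,3) (4,1) (4,2) (4,3) (5,0) (5,1) (5,2) (5,3) (6,0) (6,1) (6,2) (6,3)] -> total=18

Answer: .......
.......
.###.#.
.###...
.###...
####...
####...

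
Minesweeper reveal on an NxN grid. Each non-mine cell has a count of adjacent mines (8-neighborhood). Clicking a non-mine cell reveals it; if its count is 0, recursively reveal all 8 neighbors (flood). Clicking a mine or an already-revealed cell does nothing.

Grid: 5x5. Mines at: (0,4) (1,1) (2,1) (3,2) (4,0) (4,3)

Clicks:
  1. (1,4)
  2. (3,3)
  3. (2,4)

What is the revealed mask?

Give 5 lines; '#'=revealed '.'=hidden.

Answer: .....
...##
...##
...##
.....

Derivation:
Click 1 (1,4) count=1: revealed 1 new [(1,4)] -> total=1
Click 2 (3,3) count=2: revealed 1 new [(3,3)] -> total=2
Click 3 (2,4) count=0: revealed 4 new [(1,3) (2,3) (2,4) (3,4)] -> total=6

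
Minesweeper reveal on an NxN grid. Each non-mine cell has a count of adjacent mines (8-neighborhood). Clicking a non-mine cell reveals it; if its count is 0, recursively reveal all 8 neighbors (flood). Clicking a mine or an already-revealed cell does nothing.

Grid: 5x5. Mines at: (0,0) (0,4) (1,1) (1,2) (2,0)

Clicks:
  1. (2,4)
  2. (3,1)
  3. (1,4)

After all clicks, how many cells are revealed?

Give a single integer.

Click 1 (2,4) count=0: revealed 16 new [(1,3) (1,4) (2,1) (2,2) (2,3) (2,4) (3,0) (3,1) (3,2) (3,3) (3,4) (4,0) (4,1) (4,2) (4,3) (4,4)] -> total=16
Click 2 (3,1) count=1: revealed 0 new [(none)] -> total=16
Click 3 (1,4) count=1: revealed 0 new [(none)] -> total=16

Answer: 16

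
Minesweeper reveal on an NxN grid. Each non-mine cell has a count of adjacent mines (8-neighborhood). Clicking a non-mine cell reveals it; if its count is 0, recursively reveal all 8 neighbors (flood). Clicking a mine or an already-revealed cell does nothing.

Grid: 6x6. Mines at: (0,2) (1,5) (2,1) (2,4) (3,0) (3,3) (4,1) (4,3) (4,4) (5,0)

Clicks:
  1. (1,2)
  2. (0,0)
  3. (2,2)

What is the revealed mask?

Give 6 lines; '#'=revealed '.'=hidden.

Answer: ##....
###...
..#...
......
......
......

Derivation:
Click 1 (1,2) count=2: revealed 1 new [(1,2)] -> total=1
Click 2 (0,0) count=0: revealed 4 new [(0,0) (0,1) (1,0) (1,1)] -> total=5
Click 3 (2,2) count=2: revealed 1 new [(2,2)] -> total=6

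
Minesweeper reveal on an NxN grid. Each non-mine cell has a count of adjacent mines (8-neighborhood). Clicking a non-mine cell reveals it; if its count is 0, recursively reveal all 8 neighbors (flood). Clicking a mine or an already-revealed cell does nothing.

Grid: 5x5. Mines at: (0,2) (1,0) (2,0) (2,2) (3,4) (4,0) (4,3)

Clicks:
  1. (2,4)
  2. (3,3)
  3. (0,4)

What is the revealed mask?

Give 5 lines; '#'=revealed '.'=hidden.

Answer: ...##
...##
...##
...#.
.....

Derivation:
Click 1 (2,4) count=1: revealed 1 new [(2,4)] -> total=1
Click 2 (3,3) count=3: revealed 1 new [(3,3)] -> total=2
Click 3 (0,4) count=0: revealed 5 new [(0,3) (0,4) (1,3) (1,4) (2,3)] -> total=7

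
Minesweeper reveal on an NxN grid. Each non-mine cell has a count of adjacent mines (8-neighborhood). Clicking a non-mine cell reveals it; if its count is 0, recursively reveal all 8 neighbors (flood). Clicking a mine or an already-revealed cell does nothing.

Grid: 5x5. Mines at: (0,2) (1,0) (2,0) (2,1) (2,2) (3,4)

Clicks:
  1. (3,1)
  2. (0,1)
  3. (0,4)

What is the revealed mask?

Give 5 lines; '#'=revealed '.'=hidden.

Click 1 (3,1) count=3: revealed 1 new [(3,1)] -> total=1
Click 2 (0,1) count=2: revealed 1 new [(0,1)] -> total=2
Click 3 (0,4) count=0: revealed 6 new [(0,3) (0,4) (1,3) (1,4) (2,3) (2,4)] -> total=8

Answer: .#.##
...##
...##
.#...
.....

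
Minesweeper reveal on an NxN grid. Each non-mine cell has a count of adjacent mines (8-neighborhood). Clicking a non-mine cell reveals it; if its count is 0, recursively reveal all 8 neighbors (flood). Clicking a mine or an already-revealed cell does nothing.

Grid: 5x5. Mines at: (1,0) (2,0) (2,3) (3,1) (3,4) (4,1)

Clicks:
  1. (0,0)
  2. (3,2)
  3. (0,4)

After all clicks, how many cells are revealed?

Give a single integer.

Click 1 (0,0) count=1: revealed 1 new [(0,0)] -> total=1
Click 2 (3,2) count=3: revealed 1 new [(3,2)] -> total=2
Click 3 (0,4) count=0: revealed 8 new [(0,1) (0,2) (0,3) (0,4) (1,1) (1,2) (1,3) (1,4)] -> total=10

Answer: 10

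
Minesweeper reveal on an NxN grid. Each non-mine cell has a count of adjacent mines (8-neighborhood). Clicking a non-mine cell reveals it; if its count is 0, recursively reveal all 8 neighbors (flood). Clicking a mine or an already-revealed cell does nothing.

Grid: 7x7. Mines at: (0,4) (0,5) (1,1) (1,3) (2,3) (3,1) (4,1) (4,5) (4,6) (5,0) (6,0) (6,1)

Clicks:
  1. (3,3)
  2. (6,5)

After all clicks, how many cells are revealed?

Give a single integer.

Answer: 16

Derivation:
Click 1 (3,3) count=1: revealed 1 new [(3,3)] -> total=1
Click 2 (6,5) count=0: revealed 15 new [(3,2) (3,4) (4,2) (4,3) (4,4) (5,2) (5,3) (5,4) (5,5) (5,6) (6,2) (6,3) (6,4) (6,5) (6,6)] -> total=16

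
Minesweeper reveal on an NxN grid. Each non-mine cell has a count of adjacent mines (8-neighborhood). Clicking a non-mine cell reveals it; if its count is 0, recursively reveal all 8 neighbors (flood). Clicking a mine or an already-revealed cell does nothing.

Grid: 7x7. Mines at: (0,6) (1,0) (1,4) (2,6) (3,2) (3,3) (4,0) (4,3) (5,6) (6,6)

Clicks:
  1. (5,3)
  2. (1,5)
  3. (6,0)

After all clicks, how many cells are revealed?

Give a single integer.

Answer: 13

Derivation:
Click 1 (5,3) count=1: revealed 1 new [(5,3)] -> total=1
Click 2 (1,5) count=3: revealed 1 new [(1,5)] -> total=2
Click 3 (6,0) count=0: revealed 11 new [(5,0) (5,1) (5,2) (5,4) (5,5) (6,0) (6,1) (6,2) (6,3) (6,4) (6,5)] -> total=13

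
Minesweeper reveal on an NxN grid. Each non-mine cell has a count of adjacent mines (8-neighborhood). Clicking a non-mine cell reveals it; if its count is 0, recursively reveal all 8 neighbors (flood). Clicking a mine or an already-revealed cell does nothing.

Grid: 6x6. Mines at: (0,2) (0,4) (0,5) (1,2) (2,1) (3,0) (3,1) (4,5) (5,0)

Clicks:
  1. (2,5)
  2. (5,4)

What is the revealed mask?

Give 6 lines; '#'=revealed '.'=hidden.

Answer: ......
...###
..####
..####
.####.
.####.

Derivation:
Click 1 (2,5) count=0: revealed 19 new [(1,3) (1,4) (1,5) (2,2) (2,3) (2,4) (2,5) (3,2) (3,3) (3,4) (3,5) (4,1) (4,2) (4,3) (4,4) (5,1) (5,2) (5,3) (5,4)] -> total=19
Click 2 (5,4) count=1: revealed 0 new [(none)] -> total=19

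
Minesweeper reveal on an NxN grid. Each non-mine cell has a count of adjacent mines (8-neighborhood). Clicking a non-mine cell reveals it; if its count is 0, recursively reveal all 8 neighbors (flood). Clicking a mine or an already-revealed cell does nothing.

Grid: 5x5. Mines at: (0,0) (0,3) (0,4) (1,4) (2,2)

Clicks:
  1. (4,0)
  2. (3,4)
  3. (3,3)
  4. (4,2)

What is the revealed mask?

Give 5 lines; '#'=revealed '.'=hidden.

Click 1 (4,0) count=0: revealed 16 new [(1,0) (1,1) (2,0) (2,1) (2,3) (2,4) (3,0) (3,1) (3,2) (3,3) (3,4) (4,0) (4,1) (4,2) (4,3) (4,4)] -> total=16
Click 2 (3,4) count=0: revealed 0 new [(none)] -> total=16
Click 3 (3,3) count=1: revealed 0 new [(none)] -> total=16
Click 4 (4,2) count=0: revealed 0 new [(none)] -> total=16

Answer: .....
##...
##.##
#####
#####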